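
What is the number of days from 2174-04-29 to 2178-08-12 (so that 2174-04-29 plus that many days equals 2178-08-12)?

Apr 29, 2174 → Apr 29, 2175: 365 days.
Apr 29, 2175 → Apr 29, 2176: 366 days (Feb 29, 2176 is in that span).
Apr 29, 2176 → Apr 29, 2177: 365 days.
Apr 29, 2177 → Apr 29, 2178: 365 days.
Apr 29, 2178 → May 29, 2178: 30 days (April has 30).
May 29, 2178 → Jun 29, 2178: 31 days (May has 31).
Jun 29, 2178 → Jul 29, 2178: 30 days (June has 30).
Jul 29, 2178 → Aug 12, 2178: 14 days.
Total: 1566 days.

1566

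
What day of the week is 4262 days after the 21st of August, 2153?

Aug 21, 2153 is a Tuesday.
4262 mod 7 = 6, so 4262 days after a Tuesday is Tuesday + 6 = Monday.

Monday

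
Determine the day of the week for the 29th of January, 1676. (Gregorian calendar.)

Doomsday rule: the anchor day for the 1600s is Tuesday. For year 76: 76÷12 = 6 r 4, and 4÷4 = 1, so 6+4+1 = 11.
Tuesday + 11 ≡ Saturday — that's 1676's doomsday.
In January the doomsday date is Jan 4 (1676 is a leap year (divisible by 4)).
Jan 29 is 25 days after Jan 4; 25 mod 7 = 4, so Saturday + 4 = Wednesday.

Wednesday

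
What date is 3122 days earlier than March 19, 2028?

−366 (one year; includes Feb 29, 2028) → Mar 19, 2027 (2756 left).
−365 (one year) → Mar 19, 2026 (2391 left).
−365 (one year) → Mar 19, 2025 (2026 left).
−365 (one year) → Mar 19, 2024 (1661 left).
−366 (one year; includes Feb 29, 2024) → Mar 19, 2023 (1295 left).
−365 (one year) → Mar 19, 2022 (930 left).
−365 (one year) → Mar 19, 2021 (565 left).
−365 (one year) → Mar 19, 2020 (200 left).
−19 → Feb 29, 2020 (end of Feb, 29 days; 181 left).
−29 → Jan 31, 2020 (end of Jan, 31 days; 152 left).
−31 → Dec 31, 2019 (end of Dec, 31 days; 121 left).
−31 → Nov 30, 2019 (end of Nov, 30 days; 90 left).
−30 → Oct 31, 2019 (end of Oct, 31 days; 60 left).
−31 → Sep 30, 2019 (end of Sep, 30 days; 29 left).
−29 → Sep 1, 2019.

September 1, 2019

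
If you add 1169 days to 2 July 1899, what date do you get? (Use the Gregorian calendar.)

September 14, 1902

+365 (one year) → Jul 2, 1900 (804 left).
+365 (one year) → Jul 2, 1901 (439 left).
+365 (one year) → Jul 2, 1902 (74 left).
Jul has 31 days: +30 → Aug 1, 1902 (44 left).
Aug has 31 days: +31 → Sep 1, 1902 (13 left).
+13 → Sep 14, 1902.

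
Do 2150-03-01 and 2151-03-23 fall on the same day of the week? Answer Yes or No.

From Mar 1, 2150 to Mar 23, 2151 is 387 days.
387 mod 7 = 2, so they are different weekdays.
(Mar 1, 2150 is a Sunday; Mar 23, 2151 is a Tuesday.)

No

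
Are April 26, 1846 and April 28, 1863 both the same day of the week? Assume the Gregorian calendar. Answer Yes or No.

From Apr 26, 1846 to Apr 28, 1863 is 6211 days.
6211 mod 7 = 2, so they are different weekdays.
(Apr 26, 1846 is a Sunday; Apr 28, 1863 is a Tuesday.)

No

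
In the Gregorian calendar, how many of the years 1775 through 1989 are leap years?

Multiples of 4 in [1775,1989]: 54.
Of those, multiples of 100: 2 (not leap unless ÷400).
Multiples of 400: 0.
Leap years = 54 − 2 + 0 = 52.

52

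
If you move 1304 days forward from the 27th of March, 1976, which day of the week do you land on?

Monday

Mar 27, 1976 is a Saturday.
1304 mod 7 = 2, so 1304 days after a Saturday is Saturday + 2 = Monday.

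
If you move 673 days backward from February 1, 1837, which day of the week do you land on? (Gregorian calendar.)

Feb 1, 1837 is a Wednesday.
673 mod 7 = 1, so 673 days before a Wednesday is Wednesday − 1 = Tuesday.

Tuesday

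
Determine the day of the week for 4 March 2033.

January 1, 2033 is a Saturday.
Jan 1, 2033 → Feb 1, 2033: 31 days (January has 31).
Feb 1, 2033 → Mar 1, 2033: 28 days (February has 28).
Mar 1, 2033 → Mar 4, 2033: 3 days.
Total: 62 days.
62 mod 7 = 6, so Saturday + 6 = Friday.

Friday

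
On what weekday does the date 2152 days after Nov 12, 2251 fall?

Saturday

First find the weekday of Nov 12, 2251. Doomsday rule: the anchor day for the 2200s is Friday. For year 51: 51÷12 = 4 r 3, and 3÷4 = 0, so 4+3+0 = 7.
Friday + 7 ≡ Friday — that's 2251's doomsday.
In November the doomsday date is Nov 7.
Nov 12 is 5 days after Nov 7; 5 mod 7 = 5, so Friday + 5 = Wednesday.
2152 mod 7 = 3, so 2152 days after a Wednesday is Wednesday + 3 = Saturday.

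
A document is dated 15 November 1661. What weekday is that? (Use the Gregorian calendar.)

Tuesday

Doomsday rule: the anchor day for the 1600s is Tuesday. For year 61: 61÷12 = 5 r 1, and 1÷4 = 0, so 5+1+0 = 6.
Tuesday + 6 ≡ Monday — that's 1661's doomsday.
In November the doomsday date is Nov 7.
Nov 15 is 8 days after Nov 7; 8 mod 7 = 1, so Monday + 1 = Tuesday.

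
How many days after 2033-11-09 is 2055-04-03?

7815

Nov 9, 2033 → Nov 9, 2034: 365 days.
Nov 9, 2034 → Nov 9, 2035: 365 days.
Nov 9, 2035 → Nov 9, 2036: 366 days (Feb 29, 2036 is in that span).
Nov 9, 2036 → Nov 9, 2037: 365 days.
Nov 9, 2037 → Nov 9, 2038: 365 days.
Nov 9, 2038 → Nov 9, 2039: 365 days.
Nov 9, 2039 → Nov 9, 2040: 366 days (Feb 29, 2040 is in that span).
Nov 9, 2040 → Nov 9, 2041: 365 days.
Nov 9, 2041 → Nov 9, 2042: 365 days.
Nov 9, 2042 → Nov 9, 2043: 365 days.
Nov 9, 2043 → Nov 9, 2044: 366 days (Feb 29, 2044 is in that span).
Nov 9, 2044 → Nov 9, 2045: 365 days.
Nov 9, 2045 → Nov 9, 2046: 365 days.
Nov 9, 2046 → Nov 9, 2047: 365 days.
Nov 9, 2047 → Nov 9, 2048: 366 days (Feb 29, 2048 is in that span).
Nov 9, 2048 → Nov 9, 2049: 365 days.
Nov 9, 2049 → Nov 9, 2050: 365 days.
Nov 9, 2050 → Nov 9, 2051: 365 days.
Nov 9, 2051 → Nov 9, 2052: 366 days (Feb 29, 2052 is in that span).
Nov 9, 2052 → Nov 9, 2053: 365 days.
Nov 9, 2053 → Nov 9, 2054: 365 days.
Nov 9, 2054 → Dec 9, 2054: 30 days (November has 30).
Dec 9, 2054 → Jan 9, 2055: 31 days (December has 31).
Jan 9, 2055 → Feb 9, 2055: 31 days (January has 31).
Feb 9, 2055 → Mar 9, 2055: 28 days (February has 28).
Mar 9, 2055 → Apr 3, 2055: 25 days.
Total: 7815 days.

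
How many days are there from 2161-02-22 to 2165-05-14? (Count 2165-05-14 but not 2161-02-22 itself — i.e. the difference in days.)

1542

Feb 22, 2161 → Feb 22, 2162: 365 days.
Feb 22, 2162 → Feb 22, 2163: 365 days.
Feb 22, 2163 → Feb 22, 2164: 365 days.
Feb 22, 2164 → Feb 22, 2165: 366 days (Feb 29, 2164 is in that span).
Feb 22, 2165 → Mar 22, 2165: 28 days (February has 28).
Mar 22, 2165 → Apr 22, 2165: 31 days (March has 31).
Apr 22, 2165 → May 14, 2165: 22 days.
Total: 1542 days.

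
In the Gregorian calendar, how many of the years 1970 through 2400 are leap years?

105

Multiples of 4 in [1970,2400]: 108.
Of those, multiples of 100: 5 (not leap unless ÷400).
Multiples of 400: 2.
Leap years = 108 − 5 + 2 = 105.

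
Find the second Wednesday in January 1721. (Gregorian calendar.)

January 8, 1721

January 1, 1721 is a Wednesday.
The first Wednesday is therefore January 1 (same day).
The second Wednesday is 1 + 1×7 = January 8.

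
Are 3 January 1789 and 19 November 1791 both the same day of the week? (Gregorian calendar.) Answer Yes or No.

Yes

From Jan 3, 1789 to Nov 19, 1791 is 1050 days.
1050 mod 7 = 0, so they are the same weekday.
(Jan 3, 1789 is a Saturday; Nov 19, 1791 is a Saturday.)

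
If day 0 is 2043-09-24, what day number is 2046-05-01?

Sep 24, 2043 → Sep 24, 2044: 366 days (Feb 29, 2044 is in that span).
Sep 24, 2044 → Sep 24, 2045: 365 days.
Sep 24, 2045 → Oct 24, 2045: 30 days (September has 30).
Oct 24, 2045 → Nov 24, 2045: 31 days (October has 31).
Nov 24, 2045 → Dec 24, 2045: 30 days (November has 30).
Dec 24, 2045 → Jan 24, 2046: 31 days (December has 31).
Jan 24, 2046 → Feb 24, 2046: 31 days (January has 31).
Feb 24, 2046 → Mar 24, 2046: 28 days (February has 28).
Mar 24, 2046 → Apr 24, 2046: 31 days (March has 31).
Apr 24, 2046 → May 1, 2046: 7 days.
Total: 950 days.

950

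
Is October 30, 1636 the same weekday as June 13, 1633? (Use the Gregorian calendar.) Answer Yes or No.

From Jun 13, 1633 to Oct 30, 1636 is 1235 days.
1235 mod 7 = 3, so they are different weekdays.
(Jun 13, 1633 is a Monday; Oct 30, 1636 is a Thursday.)

No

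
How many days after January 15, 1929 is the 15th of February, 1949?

Jan 15, 1929 → Jan 15, 1930: 365 days.
Jan 15, 1930 → Jan 15, 1931: 365 days.
Jan 15, 1931 → Jan 15, 1932: 365 days.
Jan 15, 1932 → Jan 15, 1933: 366 days (Feb 29, 1932 is in that span).
Jan 15, 1933 → Jan 15, 1934: 365 days.
Jan 15, 1934 → Jan 15, 1935: 365 days.
Jan 15, 1935 → Jan 15, 1936: 365 days.
Jan 15, 1936 → Jan 15, 1937: 366 days (Feb 29, 1936 is in that span).
Jan 15, 1937 → Jan 15, 1938: 365 days.
Jan 15, 1938 → Jan 15, 1939: 365 days.
Jan 15, 1939 → Jan 15, 1940: 365 days.
Jan 15, 1940 → Jan 15, 1941: 366 days (Feb 29, 1940 is in that span).
Jan 15, 1941 → Jan 15, 1942: 365 days.
Jan 15, 1942 → Jan 15, 1943: 365 days.
Jan 15, 1943 → Jan 15, 1944: 365 days.
Jan 15, 1944 → Jan 15, 1945: 366 days (Feb 29, 1944 is in that span).
Jan 15, 1945 → Jan 15, 1946: 365 days.
Jan 15, 1946 → Jan 15, 1947: 365 days.
Jan 15, 1947 → Jan 15, 1948: 365 days.
Jan 15, 1948 → Feb 15, 1948: 31 days (January has 31).
Feb 15, 1948 → Mar 15, 1948: 29 days (February has 29).
Mar 15, 1948 → Apr 15, 1948: 31 days (March has 31).
Apr 15, 1948 → May 15, 1948: 30 days (April has 30).
May 15, 1948 → Jun 15, 1948: 31 days (May has 31).
Jun 15, 1948 → Jul 15, 1948: 30 days (June has 30).
Jul 15, 1948 → Aug 15, 1948: 31 days (July has 31).
Aug 15, 1948 → Sep 15, 1948: 31 days (August has 31).
Sep 15, 1948 → Oct 15, 1948: 30 days (September has 30).
Oct 15, 1948 → Nov 15, 1948: 31 days (October has 31).
Nov 15, 1948 → Dec 15, 1948: 30 days (November has 30).
Dec 15, 1948 → Jan 15, 1949: 31 days (December has 31).
Jan 15, 1949 → Feb 15, 1949: 31 days.
Total: 7336 days.

7336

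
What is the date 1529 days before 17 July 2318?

−365 (one year) → Jul 17, 2317 (1164 left).
−365 (one year) → Jul 17, 2316 (799 left).
−366 (one year; includes Feb 29, 2316) → Jul 17, 2315 (433 left).
−365 (one year) → Jul 17, 2314 (68 left).
−17 → Jun 30, 2314 (end of Jun, 30 days; 51 left).
−30 → May 31, 2314 (end of May, 31 days; 21 left).
−21 → May 10, 2314.

May 10, 2314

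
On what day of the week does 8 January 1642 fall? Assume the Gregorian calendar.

Wednesday

Doomsday rule: the anchor day for the 1600s is Tuesday. For year 42: 42÷12 = 3 r 6, and 6÷4 = 1, so 3+6+1 = 10.
Tuesday + 10 ≡ Friday — that's 1642's doomsday.
In January the doomsday date is Jan 3 (1642 is not a leap year).
Jan 8 is 5 days after Jan 3; 5 mod 7 = 5, so Friday + 5 = Wednesday.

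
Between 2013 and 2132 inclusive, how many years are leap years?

Multiples of 4 in [2013,2132]: 30.
Of those, multiples of 100: 1 (not leap unless ÷400).
Multiples of 400: 0.
Leap years = 30 − 1 + 0 = 29.

29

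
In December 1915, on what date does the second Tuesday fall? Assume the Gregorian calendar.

December 1, 1915 is a Wednesday.
The first Tuesday is therefore December 7 (6 days later).
The second Tuesday is 7 + 1×7 = December 14.

December 14, 1915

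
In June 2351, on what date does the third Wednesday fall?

June 20, 2351

June 1, 2351 is a Friday.
The first Wednesday is therefore June 6 (5 days later).
The third Wednesday is 6 + 2×7 = June 20.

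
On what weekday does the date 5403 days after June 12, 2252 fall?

Friday

First find the weekday of Jun 12, 2252. Doomsday rule: the anchor day for the 2200s is Friday. For year 52: 52÷12 = 4 r 4, and 4÷4 = 1, so 4+4+1 = 9.
Friday + 9 ≡ Sunday — that's 2252's doomsday.
In June the doomsday date is Jun 6.
Jun 12 is 6 days after Jun 6; 6 mod 7 = 6, so Sunday + 6 = Saturday.
5403 mod 7 = 6, so 5403 days after a Saturday is Saturday + 6 = Friday.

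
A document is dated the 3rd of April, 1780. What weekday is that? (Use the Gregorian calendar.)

Doomsday rule: the anchor day for the 1700s is Sunday. For year 80: 80÷12 = 6 r 8, and 8÷4 = 2, so 6+8+2 = 16.
Sunday + 16 ≡ Tuesday — that's 1780's doomsday.
In April the doomsday date is Apr 4.
Apr 3 is 1 day before Apr 4; 1 mod 7 = 1, so Tuesday − 1 = Monday.

Monday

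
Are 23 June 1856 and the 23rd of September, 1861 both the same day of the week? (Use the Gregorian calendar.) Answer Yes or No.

From Jun 23, 1856 to Sep 23, 1861 is 1918 days.
1918 mod 7 = 0, so they are the same weekday.
(Jun 23, 1856 is a Monday; Sep 23, 1861 is a Monday.)

Yes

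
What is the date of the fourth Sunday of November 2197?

November 26, 2197

November 1, 2197 is a Wednesday.
The first Sunday is therefore November 5 (4 days later).
The fourth Sunday is 5 + 3×7 = November 26.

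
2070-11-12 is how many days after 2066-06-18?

1608

Jun 18, 2066 → Jun 18, 2067: 365 days.
Jun 18, 2067 → Jun 18, 2068: 366 days (Feb 29, 2068 is in that span).
Jun 18, 2068 → Jun 18, 2069: 365 days.
Jun 18, 2069 → Jun 18, 2070: 365 days.
Jun 18, 2070 → Jul 18, 2070: 30 days (June has 30).
Jul 18, 2070 → Aug 18, 2070: 31 days (July has 31).
Aug 18, 2070 → Sep 18, 2070: 31 days (August has 31).
Sep 18, 2070 → Oct 18, 2070: 30 days (September has 30).
Oct 18, 2070 → Nov 12, 2070: 25 days.
Total: 1608 days.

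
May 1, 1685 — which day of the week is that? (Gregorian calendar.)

Tuesday

Doomsday rule: the anchor day for the 1600s is Tuesday. For year 85: 85÷12 = 7 r 1, and 1÷4 = 0, so 7+1+0 = 8.
Tuesday + 8 ≡ Wednesday — that's 1685's doomsday.
In May the doomsday date is May 9.
May 1 is 8 days before May 9; 8 mod 7 = 1, so Wednesday − 1 = Tuesday.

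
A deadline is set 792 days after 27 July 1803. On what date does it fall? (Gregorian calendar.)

September 26, 1805

+366 (one year; includes Feb 29, 1804) → Jul 27, 1804 (426 left).
+365 (one year) → Jul 27, 1805 (61 left).
Jul has 31 days: +5 → Aug 1, 1805 (56 left).
Aug has 31 days: +31 → Sep 1, 1805 (25 left).
+25 → Sep 26, 1805.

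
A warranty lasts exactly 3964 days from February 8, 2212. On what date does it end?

+366 (one year; includes Feb 29, 2212) → Feb 8, 2213 (3598 left).
+365 (one year) → Feb 8, 2214 (3233 left).
+365 (one year) → Feb 8, 2215 (2868 left).
+365 (one year) → Feb 8, 2216 (2503 left).
+366 (one year; includes Feb 29, 2216) → Feb 8, 2217 (2137 left).
+365 (one year) → Feb 8, 2218 (1772 left).
+365 (one year) → Feb 8, 2219 (1407 left).
+365 (one year) → Feb 8, 2220 (1042 left).
+366 (one year; includes Feb 29, 2220) → Feb 8, 2221 (676 left).
+365 (one year) → Feb 8, 2222 (311 left).
Feb has 28 days: +21 → Mar 1, 2222 (290 left).
Mar has 31 days: +31 → Apr 1, 2222 (259 left).
Apr has 30 days: +30 → May 1, 2222 (229 left).
May has 31 days: +31 → Jun 1, 2222 (198 left).
Jun has 30 days: +30 → Jul 1, 2222 (168 left).
Jul has 31 days: +31 → Aug 1, 2222 (137 left).
Aug has 31 days: +31 → Sep 1, 2222 (106 left).
Sep has 30 days: +30 → Oct 1, 2222 (76 left).
Oct has 31 days: +31 → Nov 1, 2222 (45 left).
Nov has 30 days: +30 → Dec 1, 2222 (15 left).
+15 → Dec 16, 2222.

December 16, 2222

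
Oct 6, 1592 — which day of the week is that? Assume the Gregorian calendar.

Doomsday rule: the anchor day for the 1500s is Wednesday. For year 92: 92÷12 = 7 r 8, and 8÷4 = 2, so 7+8+2 = 17.
Wednesday + 17 ≡ Saturday — that's 1592's doomsday.
In October the doomsday date is Oct 10.
Oct 6 is 4 days before Oct 10; 4 mod 7 = 4, so Saturday − 4 = Tuesday.

Tuesday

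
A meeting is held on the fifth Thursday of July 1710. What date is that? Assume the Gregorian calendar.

July 31, 1710

July 1, 1710 is a Tuesday.
The first Thursday is therefore July 3 (2 days later).
The fifth Thursday is 3 + 4×7 = July 31.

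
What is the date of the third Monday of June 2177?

June 1, 2177 is a Sunday.
The first Monday is therefore June 2 (1 days later).
The third Monday is 2 + 2×7 = June 16.

June 16, 2177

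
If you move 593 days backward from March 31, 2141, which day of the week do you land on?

First find the weekday of Mar 31, 2141. Doomsday rule: the anchor day for the 2100s is Sunday. For year 41: 41÷12 = 3 r 5, and 5÷4 = 1, so 3+5+1 = 9.
Sunday + 9 ≡ Tuesday — that's 2141's doomsday.
In March the doomsday date is Mar 14.
Mar 31 is 17 days after Mar 14; 17 mod 7 = 3, so Tuesday + 3 = Friday.
593 mod 7 = 5, so 593 days before a Friday is Friday − 5 = Sunday.

Sunday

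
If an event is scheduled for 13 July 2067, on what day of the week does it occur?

Wednesday

Doomsday rule: the anchor day for the 2000s is Tuesday. For year 67: 67÷12 = 5 r 7, and 7÷4 = 1, so 5+7+1 = 13.
Tuesday + 13 ≡ Monday — that's 2067's doomsday.
In July the doomsday date is Jul 11.
Jul 13 is 2 days after Jul 11; 2 mod 7 = 2, so Monday + 2 = Wednesday.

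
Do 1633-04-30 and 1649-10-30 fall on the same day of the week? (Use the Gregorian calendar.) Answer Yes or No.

Yes

From Apr 30, 1633 to Oct 30, 1649 is 6027 days.
6027 mod 7 = 0, so they are the same weekday.
(Apr 30, 1633 is a Saturday; Oct 30, 1649 is a Saturday.)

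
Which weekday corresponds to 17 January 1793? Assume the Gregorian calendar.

Doomsday rule: the anchor day for the 1700s is Sunday. For year 93: 93÷12 = 7 r 9, and 9÷4 = 2, so 7+9+2 = 18.
Sunday + 18 ≡ Thursday — that's 1793's doomsday.
In January the doomsday date is Jan 3 (1793 is not a leap year).
Jan 17 is 14 days after Jan 3; 14 mod 7 = 0, so Thursday + 0 = Thursday.

Thursday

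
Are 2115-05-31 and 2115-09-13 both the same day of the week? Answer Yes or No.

Yes

From May 31, 2115 to Sep 13, 2115 is 105 days.
105 mod 7 = 0, so they are the same weekday.
(May 31, 2115 is a Friday; Sep 13, 2115 is a Friday.)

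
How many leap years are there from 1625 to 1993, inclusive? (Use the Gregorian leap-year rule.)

89

Multiples of 4 in [1625,1993]: 92.
Of those, multiples of 100: 3 (not leap unless ÷400).
Multiples of 400: 0.
Leap years = 92 − 3 + 0 = 89.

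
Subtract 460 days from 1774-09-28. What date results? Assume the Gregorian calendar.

−365 (one year) → Sep 28, 1773 (95 left).
−28 → Aug 31, 1773 (end of Aug, 31 days; 67 left).
−31 → Jul 31, 1773 (end of Jul, 31 days; 36 left).
−31 → Jun 30, 1773 (end of Jun, 30 days; 5 left).
−5 → Jun 25, 1773.

June 25, 1773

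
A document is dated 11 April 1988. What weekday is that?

Doomsday rule: the anchor day for the 1900s is Wednesday. For year 88: 88÷12 = 7 r 4, and 4÷4 = 1, so 7+4+1 = 12.
Wednesday + 12 ≡ Monday — that's 1988's doomsday.
In April the doomsday date is Apr 4.
Apr 11 is 7 days after Apr 4; 7 mod 7 = 0, so Monday + 0 = Monday.

Monday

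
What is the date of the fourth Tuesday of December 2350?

December 26, 2350

December 1, 2350 is a Friday.
The first Tuesday is therefore December 5 (4 days later).
The fourth Tuesday is 5 + 3×7 = December 26.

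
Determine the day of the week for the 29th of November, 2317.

Thursday

Doomsday rule: the anchor day for the 2300s is Wednesday. For year 17: 17÷12 = 1 r 5, and 5÷4 = 1, so 1+5+1 = 7.
Wednesday + 7 ≡ Wednesday — that's 2317's doomsday.
In November the doomsday date is Nov 7.
Nov 29 is 22 days after Nov 7; 22 mod 7 = 1, so Wednesday + 1 = Thursday.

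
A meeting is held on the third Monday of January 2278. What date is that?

January 21, 2278

January 1, 2278 is a Tuesday.
The first Monday is therefore January 7 (6 days later).
The third Monday is 7 + 2×7 = January 21.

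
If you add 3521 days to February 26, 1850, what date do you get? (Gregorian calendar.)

October 18, 1859

+365 (one year) → Feb 26, 1851 (3156 left).
+365 (one year) → Feb 26, 1852 (2791 left).
+366 (one year; includes Feb 29, 1852) → Feb 26, 1853 (2425 left).
+365 (one year) → Feb 26, 1854 (2060 left).
+365 (one year) → Feb 26, 1855 (1695 left).
+365 (one year) → Feb 26, 1856 (1330 left).
+366 (one year; includes Feb 29, 1856) → Feb 26, 1857 (964 left).
+365 (one year) → Feb 26, 1858 (599 left).
+365 (one year) → Feb 26, 1859 (234 left).
Feb has 28 days: +3 → Mar 1, 1859 (231 left).
Mar has 31 days: +31 → Apr 1, 1859 (200 left).
Apr has 30 days: +30 → May 1, 1859 (170 left).
May has 31 days: +31 → Jun 1, 1859 (139 left).
Jun has 30 days: +30 → Jul 1, 1859 (109 left).
Jul has 31 days: +31 → Aug 1, 1859 (78 left).
Aug has 31 days: +31 → Sep 1, 1859 (47 left).
Sep has 30 days: +30 → Oct 1, 1859 (17 left).
+17 → Oct 18, 1859.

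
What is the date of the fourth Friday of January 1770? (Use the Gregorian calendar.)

January 1, 1770 is a Monday.
The first Friday is therefore January 5 (4 days later).
The fourth Friday is 5 + 3×7 = January 26.

January 26, 1770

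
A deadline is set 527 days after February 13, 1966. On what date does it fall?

July 25, 1967

+365 (one year) → Feb 13, 1967 (162 left).
Feb has 28 days: +16 → Mar 1, 1967 (146 left).
Mar has 31 days: +31 → Apr 1, 1967 (115 left).
Apr has 30 days: +30 → May 1, 1967 (85 left).
May has 31 days: +31 → Jun 1, 1967 (54 left).
Jun has 30 days: +30 → Jul 1, 1967 (24 left).
+24 → Jul 25, 1967.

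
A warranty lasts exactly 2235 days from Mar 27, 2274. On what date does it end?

May 9, 2280

+365 (one year) → Mar 27, 2275 (1870 left).
+366 (one year; includes Feb 29, 2276) → Mar 27, 2276 (1504 left).
+365 (one year) → Mar 27, 2277 (1139 left).
+365 (one year) → Mar 27, 2278 (774 left).
+365 (one year) → Mar 27, 2279 (409 left).
+366 (one year; includes Feb 29, 2280) → Mar 27, 2280 (43 left).
Mar has 31 days: +5 → Apr 1, 2280 (38 left).
Apr has 30 days: +30 → May 1, 2280 (8 left).
+8 → May 9, 2280.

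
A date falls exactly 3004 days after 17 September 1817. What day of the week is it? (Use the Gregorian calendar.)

Sep 17, 1817 is a Wednesday.
3004 mod 7 = 1, so 3004 days after a Wednesday is Wednesday + 1 = Thursday.

Thursday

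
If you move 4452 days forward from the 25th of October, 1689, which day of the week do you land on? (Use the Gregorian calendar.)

First find the weekday of Oct 25, 1689. Doomsday rule: the anchor day for the 1600s is Tuesday. For year 89: 89÷12 = 7 r 5, and 5÷4 = 1, so 7+5+1 = 13.
Tuesday + 13 ≡ Monday — that's 1689's doomsday.
In October the doomsday date is Oct 10.
Oct 25 is 15 days after Oct 10; 15 mod 7 = 1, so Monday + 1 = Tuesday.
4452 mod 7 = 0, so 4452 days after a Tuesday is Tuesday + 0 = Tuesday.

Tuesday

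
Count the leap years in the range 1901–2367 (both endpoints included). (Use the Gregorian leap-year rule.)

113

Multiples of 4 in [1901,2367]: 116.
Of those, multiples of 100: 4 (not leap unless ÷400).
Multiples of 400: 1.
Leap years = 116 − 4 + 1 = 113.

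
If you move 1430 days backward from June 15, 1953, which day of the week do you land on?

Saturday

Jun 15, 1953 is a Monday.
1430 mod 7 = 2, so 1430 days before a Monday is Monday − 2 = Saturday.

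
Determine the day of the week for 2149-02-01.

Doomsday rule: the anchor day for the 2100s is Sunday. For year 49: 49÷12 = 4 r 1, and 1÷4 = 0, so 4+1+0 = 5.
Sunday + 5 ≡ Friday — that's 2149's doomsday.
In February the doomsday date is Feb 28 (2149 is not a leap year).
Feb 1 is 27 days before Feb 28; 27 mod 7 = 6, so Friday − 6 = Saturday.

Saturday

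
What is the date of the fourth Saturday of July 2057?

July 28, 2057

July 1, 2057 is a Sunday.
The first Saturday is therefore July 7 (6 days later).
The fourth Saturday is 7 + 3×7 = July 28.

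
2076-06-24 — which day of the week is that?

Wednesday

January 1, 2076 is a Wednesday.
Jan 1, 2076 → Feb 1, 2076: 31 days (January has 31).
Feb 1, 2076 → Mar 1, 2076: 29 days (February has 29).
Mar 1, 2076 → Apr 1, 2076: 31 days (March has 31).
Apr 1, 2076 → May 1, 2076: 30 days (April has 30).
May 1, 2076 → Jun 1, 2076: 31 days (May has 31).
Jun 1, 2076 → Jun 24, 2076: 23 days.
Total: 175 days.
175 mod 7 = 0, so Wednesday + 0 = Wednesday.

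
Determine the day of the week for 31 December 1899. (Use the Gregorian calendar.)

Doomsday rule: the anchor day for the 1800s is Friday. For year 99: 99÷12 = 8 r 3, and 3÷4 = 0, so 8+3+0 = 11.
Friday + 11 ≡ Tuesday — that's 1899's doomsday.
In December the doomsday date is Dec 12.
Dec 31 is 19 days after Dec 12; 19 mod 7 = 5, so Tuesday + 5 = Sunday.

Sunday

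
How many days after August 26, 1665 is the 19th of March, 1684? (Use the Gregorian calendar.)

6780

Aug 26, 1665 → Aug 26, 1666: 365 days.
Aug 26, 1666 → Aug 26, 1667: 365 days.
Aug 26, 1667 → Aug 26, 1668: 366 days (Feb 29, 1668 is in that span).
Aug 26, 1668 → Aug 26, 1669: 365 days.
Aug 26, 1669 → Aug 26, 1670: 365 days.
Aug 26, 1670 → Aug 26, 1671: 365 days.
Aug 26, 1671 → Aug 26, 1672: 366 days (Feb 29, 1672 is in that span).
Aug 26, 1672 → Aug 26, 1673: 365 days.
Aug 26, 1673 → Aug 26, 1674: 365 days.
Aug 26, 1674 → Aug 26, 1675: 365 days.
Aug 26, 1675 → Aug 26, 1676: 366 days (Feb 29, 1676 is in that span).
Aug 26, 1676 → Aug 26, 1677: 365 days.
Aug 26, 1677 → Aug 26, 1678: 365 days.
Aug 26, 1678 → Aug 26, 1679: 365 days.
Aug 26, 1679 → Aug 26, 1680: 366 days (Feb 29, 1680 is in that span).
Aug 26, 1680 → Aug 26, 1681: 365 days.
Aug 26, 1681 → Aug 26, 1682: 365 days.
Aug 26, 1682 → Aug 26, 1683: 365 days.
Aug 26, 1683 → Sep 26, 1683: 31 days (August has 31).
Sep 26, 1683 → Oct 26, 1683: 30 days (September has 30).
Oct 26, 1683 → Nov 26, 1683: 31 days (October has 31).
Nov 26, 1683 → Dec 26, 1683: 30 days (November has 30).
Dec 26, 1683 → Jan 26, 1684: 31 days (December has 31).
Jan 26, 1684 → Feb 26, 1684: 31 days (January has 31).
Feb 26, 1684 → Mar 19, 1684: 22 days.
Total: 6780 days.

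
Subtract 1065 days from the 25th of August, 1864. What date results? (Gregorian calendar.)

−366 (one year; includes Feb 29, 1864) → Aug 25, 1863 (699 left).
−365 (one year) → Aug 25, 1862 (334 left).
−25 → Jul 31, 1862 (end of Jul, 31 days; 309 left).
−31 → Jun 30, 1862 (end of Jun, 30 days; 278 left).
−30 → May 31, 1862 (end of May, 31 days; 248 left).
−31 → Apr 30, 1862 (end of Apr, 30 days; 217 left).
−30 → Mar 31, 1862 (end of Mar, 31 days; 187 left).
−31 → Feb 28, 1862 (end of Feb, 28 days; 156 left).
−28 → Jan 31, 1862 (end of Jan, 31 days; 128 left).
−31 → Dec 31, 1861 (end of Dec, 31 days; 97 left).
−31 → Nov 30, 1861 (end of Nov, 30 days; 66 left).
−30 → Oct 31, 1861 (end of Oct, 31 days; 36 left).
−31 → Sep 30, 1861 (end of Sep, 30 days; 5 left).
−5 → Sep 25, 1861.

September 25, 1861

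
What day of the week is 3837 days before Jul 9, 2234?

First find the weekday of Jul 9, 2234. Doomsday rule: the anchor day for the 2200s is Friday. For year 34: 34÷12 = 2 r 10, and 10÷4 = 2, so 2+10+2 = 14.
Friday + 14 ≡ Friday — that's 2234's doomsday.
In July the doomsday date is Jul 11.
Jul 9 is 2 days before Jul 11; 2 mod 7 = 2, so Friday − 2 = Wednesday.
3837 mod 7 = 1, so 3837 days before a Wednesday is Wednesday − 1 = Tuesday.

Tuesday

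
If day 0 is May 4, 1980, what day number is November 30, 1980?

May 4, 1980 → Jun 4, 1980: 31 days (May has 31).
Jun 4, 1980 → Jul 4, 1980: 30 days (June has 30).
Jul 4, 1980 → Aug 4, 1980: 31 days (July has 31).
Aug 4, 1980 → Sep 4, 1980: 31 days (August has 31).
Sep 4, 1980 → Oct 4, 1980: 30 days (September has 30).
Oct 4, 1980 → Nov 4, 1980: 31 days (October has 31).
Nov 4, 1980 → Nov 30, 1980: 26 days.
Total: 210 days.

210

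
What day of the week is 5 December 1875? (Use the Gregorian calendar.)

Sunday

Doomsday rule: the anchor day for the 1800s is Friday. For year 75: 75÷12 = 6 r 3, and 3÷4 = 0, so 6+3+0 = 9.
Friday + 9 ≡ Sunday — that's 1875's doomsday.
In December the doomsday date is Dec 12.
Dec 5 is 7 days before Dec 12; 7 mod 7 = 0, so Sunday − 0 = Sunday.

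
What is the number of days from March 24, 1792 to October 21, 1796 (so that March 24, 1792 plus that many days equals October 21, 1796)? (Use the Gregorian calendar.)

Mar 24, 1792 → Mar 24, 1793: 365 days.
Mar 24, 1793 → Mar 24, 1794: 365 days.
Mar 24, 1794 → Mar 24, 1795: 365 days.
Mar 24, 1795 → Mar 24, 1796: 366 days (Feb 29, 1796 is in that span).
Mar 24, 1796 → Apr 24, 1796: 31 days (March has 31).
Apr 24, 1796 → May 24, 1796: 30 days (April has 30).
May 24, 1796 → Jun 24, 1796: 31 days (May has 31).
Jun 24, 1796 → Jul 24, 1796: 30 days (June has 30).
Jul 24, 1796 → Aug 24, 1796: 31 days (July has 31).
Aug 24, 1796 → Sep 24, 1796: 31 days (August has 31).
Sep 24, 1796 → Oct 21, 1796: 27 days.
Total: 1672 days.

1672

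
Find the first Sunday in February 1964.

February 1, 1964 is a Saturday.
The first Sunday is therefore February 2 (1 days later).

February 2, 1964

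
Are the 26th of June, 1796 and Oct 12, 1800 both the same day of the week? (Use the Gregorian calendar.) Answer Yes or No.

Yes

From Jun 26, 1796 to Oct 12, 1800 is 1568 days.
1568 mod 7 = 0, so they are the same weekday.
(Jun 26, 1796 is a Sunday; Oct 12, 1800 is a Sunday.)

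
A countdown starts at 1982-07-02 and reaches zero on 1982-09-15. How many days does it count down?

Jul 2, 1982 → Aug 2, 1982: 31 days (July has 31).
Aug 2, 1982 → Sep 2, 1982: 31 days (August has 31).
Sep 2, 1982 → Sep 15, 1982: 13 days.
Total: 75 days.

75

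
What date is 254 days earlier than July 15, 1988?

November 4, 1987

−15 → Jun 30, 1988 (end of Jun, 30 days; 239 left).
−30 → May 31, 1988 (end of May, 31 days; 209 left).
−31 → Apr 30, 1988 (end of Apr, 30 days; 178 left).
−30 → Mar 31, 1988 (end of Mar, 31 days; 148 left).
−31 → Feb 29, 1988 (end of Feb, 29 days; 117 left).
−29 → Jan 31, 1988 (end of Jan, 31 days; 88 left).
−31 → Dec 31, 1987 (end of Dec, 31 days; 57 left).
−31 → Nov 30, 1987 (end of Nov, 30 days; 26 left).
−26 → Nov 4, 1987.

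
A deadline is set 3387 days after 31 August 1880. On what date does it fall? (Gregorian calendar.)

+365 (one year) → Aug 31, 1881 (3022 left).
+365 (one year) → Aug 31, 1882 (2657 left).
+365 (one year) → Aug 31, 1883 (2292 left).
+366 (one year; includes Feb 29, 1884) → Aug 31, 1884 (1926 left).
+365 (one year) → Aug 31, 1885 (1561 left).
+365 (one year) → Aug 31, 1886 (1196 left).
+365 (one year) → Aug 31, 1887 (831 left).
+366 (one year; includes Feb 29, 1888) → Aug 31, 1888 (465 left).
+365 (one year) → Aug 31, 1889 (100 left).
Aug has 31 days: +1 → Sep 1, 1889 (99 left).
Sep has 30 days: +30 → Oct 1, 1889 (69 left).
Oct has 31 days: +31 → Nov 1, 1889 (38 left).
Nov has 30 days: +30 → Dec 1, 1889 (8 left).
+8 → Dec 9, 1889.

December 9, 1889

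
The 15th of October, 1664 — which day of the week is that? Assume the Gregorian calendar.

Doomsday rule: the anchor day for the 1600s is Tuesday. For year 64: 64÷12 = 5 r 4, and 4÷4 = 1, so 5+4+1 = 10.
Tuesday + 10 ≡ Friday — that's 1664's doomsday.
In October the doomsday date is Oct 10.
Oct 15 is 5 days after Oct 10; 5 mod 7 = 5, so Friday + 5 = Wednesday.

Wednesday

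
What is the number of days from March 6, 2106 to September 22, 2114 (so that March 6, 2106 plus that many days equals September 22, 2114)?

Mar 6, 2106 → Mar 6, 2107: 365 days.
Mar 6, 2107 → Mar 6, 2108: 366 days (Feb 29, 2108 is in that span).
Mar 6, 2108 → Mar 6, 2109: 365 days.
Mar 6, 2109 → Mar 6, 2110: 365 days.
Mar 6, 2110 → Mar 6, 2111: 365 days.
Mar 6, 2111 → Mar 6, 2112: 366 days (Feb 29, 2112 is in that span).
Mar 6, 2112 → Mar 6, 2113: 365 days.
Mar 6, 2113 → Mar 6, 2114: 365 days.
Mar 6, 2114 → Apr 6, 2114: 31 days (March has 31).
Apr 6, 2114 → May 6, 2114: 30 days (April has 30).
May 6, 2114 → Jun 6, 2114: 31 days (May has 31).
Jun 6, 2114 → Jul 6, 2114: 30 days (June has 30).
Jul 6, 2114 → Aug 6, 2114: 31 days (July has 31).
Aug 6, 2114 → Sep 6, 2114: 31 days (August has 31).
Sep 6, 2114 → Sep 22, 2114: 16 days.
Total: 3122 days.

3122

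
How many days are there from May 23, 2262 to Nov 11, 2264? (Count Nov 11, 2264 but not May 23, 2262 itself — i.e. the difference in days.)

May 23, 2262 → May 23, 2263: 365 days.
May 23, 2263 → May 23, 2264: 366 days (Feb 29, 2264 is in that span).
May 23, 2264 → Jun 23, 2264: 31 days (May has 31).
Jun 23, 2264 → Jul 23, 2264: 30 days (June has 30).
Jul 23, 2264 → Aug 23, 2264: 31 days (July has 31).
Aug 23, 2264 → Sep 23, 2264: 31 days (August has 31).
Sep 23, 2264 → Oct 23, 2264: 30 days (September has 30).
Oct 23, 2264 → Nov 11, 2264: 19 days.
Total: 903 days.

903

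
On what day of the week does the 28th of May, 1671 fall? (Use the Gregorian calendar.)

Doomsday rule: the anchor day for the 1600s is Tuesday. For year 71: 71÷12 = 5 r 11, and 11÷4 = 2, so 5+11+2 = 18.
Tuesday + 18 ≡ Saturday — that's 1671's doomsday.
In May the doomsday date is May 9.
May 28 is 19 days after May 9; 19 mod 7 = 5, so Saturday + 5 = Thursday.

Thursday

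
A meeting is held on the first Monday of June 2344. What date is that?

June 1, 2344 is a Thursday.
The first Monday is therefore June 5 (4 days later).

June 5, 2344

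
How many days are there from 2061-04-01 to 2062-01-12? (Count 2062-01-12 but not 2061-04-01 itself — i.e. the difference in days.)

Apr 1, 2061 → May 1, 2061: 30 days (April has 30).
May 1, 2061 → Jun 1, 2061: 31 days (May has 31).
Jun 1, 2061 → Jul 1, 2061: 30 days (June has 30).
Jul 1, 2061 → Aug 1, 2061: 31 days (July has 31).
Aug 1, 2061 → Sep 1, 2061: 31 days (August has 31).
Sep 1, 2061 → Oct 1, 2061: 30 days (September has 30).
Oct 1, 2061 → Nov 1, 2061: 31 days (October has 31).
Nov 1, 2061 → Dec 1, 2061: 30 days (November has 30).
Dec 1, 2061 → Jan 1, 2062: 31 days (December has 31).
Jan 1, 2062 → Jan 12, 2062: 11 days.
Total: 286 days.

286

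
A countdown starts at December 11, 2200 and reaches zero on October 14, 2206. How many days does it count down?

Dec 11, 2200 → Dec 11, 2201: 365 days.
Dec 11, 2201 → Dec 11, 2202: 365 days.
Dec 11, 2202 → Dec 11, 2203: 365 days.
Dec 11, 2203 → Dec 11, 2204: 366 days (Feb 29, 2204 is in that span).
Dec 11, 2204 → Dec 11, 2205: 365 days.
Dec 11, 2205 → Jan 11, 2206: 31 days (December has 31).
Jan 11, 2206 → Feb 11, 2206: 31 days (January has 31).
Feb 11, 2206 → Mar 11, 2206: 28 days (February has 28).
Mar 11, 2206 → Apr 11, 2206: 31 days (March has 31).
Apr 11, 2206 → May 11, 2206: 30 days (April has 30).
May 11, 2206 → Jun 11, 2206: 31 days (May has 31).
Jun 11, 2206 → Jul 11, 2206: 30 days (June has 30).
Jul 11, 2206 → Aug 11, 2206: 31 days (July has 31).
Aug 11, 2206 → Sep 11, 2206: 31 days (August has 31).
Sep 11, 2206 → Oct 11, 2206: 30 days (September has 30).
Oct 11, 2206 → Oct 14, 2206: 3 days.
Total: 2133 days.

2133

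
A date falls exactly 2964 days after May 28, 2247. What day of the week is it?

Monday

First find the weekday of May 28, 2247. Doomsday rule: the anchor day for the 2200s is Friday. For year 47: 47÷12 = 3 r 11, and 11÷4 = 2, so 3+11+2 = 16.
Friday + 16 ≡ Sunday — that's 2247's doomsday.
In May the doomsday date is May 9.
May 28 is 19 days after May 9; 19 mod 7 = 5, so Sunday + 5 = Friday.
2964 mod 7 = 3, so 2964 days after a Friday is Friday + 3 = Monday.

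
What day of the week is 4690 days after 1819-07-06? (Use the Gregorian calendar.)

Jul 6, 1819 is a Tuesday.
4690 mod 7 = 0, so 4690 days after a Tuesday is Tuesday + 0 = Tuesday.

Tuesday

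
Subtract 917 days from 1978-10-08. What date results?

April 4, 1976

−365 (one year) → Oct 8, 1977 (552 left).
−365 (one year) → Oct 8, 1976 (187 left).
−8 → Sep 30, 1976 (end of Sep, 30 days; 179 left).
−30 → Aug 31, 1976 (end of Aug, 31 days; 149 left).
−31 → Jul 31, 1976 (end of Jul, 31 days; 118 left).
−31 → Jun 30, 1976 (end of Jun, 30 days; 87 left).
−30 → May 31, 1976 (end of May, 31 days; 57 left).
−31 → Apr 30, 1976 (end of Apr, 30 days; 26 left).
−26 → Apr 4, 1976.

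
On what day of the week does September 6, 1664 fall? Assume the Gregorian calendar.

Saturday

Doomsday rule: the anchor day for the 1600s is Tuesday. For year 64: 64÷12 = 5 r 4, and 4÷4 = 1, so 5+4+1 = 10.
Tuesday + 10 ≡ Friday — that's 1664's doomsday.
In September the doomsday date is Sep 5.
Sep 6 is 1 day after Sep 5; 1 mod 7 = 1, so Friday + 1 = Saturday.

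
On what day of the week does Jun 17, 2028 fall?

January 1, 2028 is a Saturday.
Jan 1, 2028 → Feb 1, 2028: 31 days (January has 31).
Feb 1, 2028 → Mar 1, 2028: 29 days (February has 29).
Mar 1, 2028 → Apr 1, 2028: 31 days (March has 31).
Apr 1, 2028 → May 1, 2028: 30 days (April has 30).
May 1, 2028 → Jun 1, 2028: 31 days (May has 31).
Jun 1, 2028 → Jun 17, 2028: 16 days.
Total: 168 days.
168 mod 7 = 0, so Saturday + 0 = Saturday.

Saturday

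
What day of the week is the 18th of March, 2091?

Doomsday rule: the anchor day for the 2000s is Tuesday. For year 91: 91÷12 = 7 r 7, and 7÷4 = 1, so 7+7+1 = 15.
Tuesday + 15 ≡ Wednesday — that's 2091's doomsday.
In March the doomsday date is Mar 14.
Mar 18 is 4 days after Mar 14; 4 mod 7 = 4, so Wednesday + 4 = Sunday.

Sunday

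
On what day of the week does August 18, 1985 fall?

Doomsday rule: the anchor day for the 1900s is Wednesday. For year 85: 85÷12 = 7 r 1, and 1÷4 = 0, so 7+1+0 = 8.
Wednesday + 8 ≡ Thursday — that's 1985's doomsday.
In August the doomsday date is Aug 8.
Aug 18 is 10 days after Aug 8; 10 mod 7 = 3, so Thursday + 3 = Sunday.

Sunday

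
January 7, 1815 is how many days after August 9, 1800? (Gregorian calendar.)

5264

Aug 9, 1800 → Aug 9, 1801: 365 days.
Aug 9, 1801 → Aug 9, 1802: 365 days.
Aug 9, 1802 → Aug 9, 1803: 365 days.
Aug 9, 1803 → Aug 9, 1804: 366 days (Feb 29, 1804 is in that span).
Aug 9, 1804 → Aug 9, 1805: 365 days.
Aug 9, 1805 → Aug 9, 1806: 365 days.
Aug 9, 1806 → Aug 9, 1807: 365 days.
Aug 9, 1807 → Aug 9, 1808: 366 days (Feb 29, 1808 is in that span).
Aug 9, 1808 → Aug 9, 1809: 365 days.
Aug 9, 1809 → Aug 9, 1810: 365 days.
Aug 9, 1810 → Aug 9, 1811: 365 days.
Aug 9, 1811 → Aug 9, 1812: 366 days (Feb 29, 1812 is in that span).
Aug 9, 1812 → Aug 9, 1813: 365 days.
Aug 9, 1813 → Aug 9, 1814: 365 days.
Aug 9, 1814 → Sep 9, 1814: 31 days (August has 31).
Sep 9, 1814 → Oct 9, 1814: 30 days (September has 30).
Oct 9, 1814 → Nov 9, 1814: 31 days (October has 31).
Nov 9, 1814 → Dec 9, 1814: 30 days (November has 30).
Dec 9, 1814 → Jan 7, 1815: 29 days.
Total: 5264 days.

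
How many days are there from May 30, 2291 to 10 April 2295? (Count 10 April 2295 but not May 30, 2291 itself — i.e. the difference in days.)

May 30, 2291 → May 30, 2292: 366 days (Feb 29, 2292 is in that span).
May 30, 2292 → May 30, 2293: 365 days.
May 30, 2293 → May 30, 2294: 365 days.
May 30, 2294 → Jun 30, 2294: 31 days (May has 31).
Jun 30, 2294 → Jul 30, 2294: 30 days (June has 30).
Jul 30, 2294 → Aug 30, 2294: 31 days (July has 31).
Aug 30, 2294 → Sep 30, 2294: 31 days (August has 31).
Sep 30, 2294 → Oct 30, 2294: 30 days (September has 30).
Oct 30, 2294 → Nov 30, 2294: 31 days (October has 31).
Nov 30, 2294 → Dec 30, 2294: 30 days (November has 30).
Dec 30, 2294 → Jan 30, 2295: 31 days (December has 31).
Jan 30, 2295 → Feb 28, 2295: 29 days (January has 31).
Feb 28, 2295 → Mar 28, 2295: 28 days (February has 28).
Mar 28, 2295 → Apr 10, 2295: 13 days.
Total: 1411 days.

1411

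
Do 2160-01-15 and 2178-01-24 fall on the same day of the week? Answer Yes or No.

From Jan 15, 2160 to Jan 24, 2178 is 6584 days.
6584 mod 7 = 4, so they are different weekdays.
(Jan 15, 2160 is a Tuesday; Jan 24, 2178 is a Saturday.)

No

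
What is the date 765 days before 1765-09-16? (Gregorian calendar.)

August 13, 1763

−365 (one year) → Sep 16, 1764 (400 left).
−16 → Aug 31, 1764 (end of Aug, 31 days; 384 left).
−31 → Jul 31, 1764 (end of Jul, 31 days; 353 left).
−31 → Jun 30, 1764 (end of Jun, 30 days; 322 left).
−30 → May 31, 1764 (end of May, 31 days; 292 left).
−31 → Apr 30, 1764 (end of Apr, 30 days; 261 left).
−30 → Mar 31, 1764 (end of Mar, 31 days; 231 left).
−31 → Feb 29, 1764 (end of Feb, 29 days; 200 left).
−29 → Jan 31, 1764 (end of Jan, 31 days; 171 left).
−31 → Dec 31, 1763 (end of Dec, 31 days; 140 left).
−31 → Nov 30, 1763 (end of Nov, 30 days; 109 left).
−30 → Oct 31, 1763 (end of Oct, 31 days; 79 left).
−31 → Sep 30, 1763 (end of Sep, 30 days; 48 left).
−30 → Aug 31, 1763 (end of Aug, 31 days; 18 left).
−18 → Aug 13, 1763.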